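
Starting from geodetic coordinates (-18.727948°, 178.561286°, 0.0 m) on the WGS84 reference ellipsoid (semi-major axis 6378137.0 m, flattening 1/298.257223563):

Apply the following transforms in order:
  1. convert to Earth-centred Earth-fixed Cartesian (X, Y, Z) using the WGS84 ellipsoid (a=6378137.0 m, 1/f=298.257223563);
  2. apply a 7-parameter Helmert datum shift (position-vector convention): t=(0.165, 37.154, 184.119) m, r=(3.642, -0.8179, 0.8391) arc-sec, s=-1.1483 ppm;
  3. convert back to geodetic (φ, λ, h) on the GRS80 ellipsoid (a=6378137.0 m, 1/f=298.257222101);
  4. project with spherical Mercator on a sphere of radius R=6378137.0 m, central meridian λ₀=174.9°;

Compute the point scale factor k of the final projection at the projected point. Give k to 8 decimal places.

start: φ=-18.727948°, λ=178.561286°, h=0.000 m
→ ECEF (a=6378137.000, f=1/298.257223563): X=-6040619.2230, Y=151713.6263, Z=-2034853.3654
→ Helmert 7p (PV): X=-6040604.6700, Y=151761.9617, Z=-2034688.1838
→ geod (Bowring, a=6378137.000): φ=-18.72657337°, λ=178.56082436°, h=-65.6625 m
→ into merc (λ₀=174.9°): φ=-18.72657337°, λ−λ₀=3.66082436°
scale k = 1.05589766

1.05589766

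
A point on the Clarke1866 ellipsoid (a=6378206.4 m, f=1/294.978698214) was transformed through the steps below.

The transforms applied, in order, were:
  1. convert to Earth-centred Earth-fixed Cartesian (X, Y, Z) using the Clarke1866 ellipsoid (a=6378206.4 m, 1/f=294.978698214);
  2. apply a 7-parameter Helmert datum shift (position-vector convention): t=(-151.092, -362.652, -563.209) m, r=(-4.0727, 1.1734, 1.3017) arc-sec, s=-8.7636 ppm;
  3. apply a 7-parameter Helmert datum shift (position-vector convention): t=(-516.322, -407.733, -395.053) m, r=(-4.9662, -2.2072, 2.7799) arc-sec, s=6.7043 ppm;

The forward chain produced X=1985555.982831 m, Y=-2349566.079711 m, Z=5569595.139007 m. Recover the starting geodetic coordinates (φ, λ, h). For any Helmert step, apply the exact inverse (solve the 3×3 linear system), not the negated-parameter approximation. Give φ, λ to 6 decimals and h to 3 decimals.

φ=61.255027°, λ=-49.784649°, h=1806.022 m

start: X=1985555.9828, Y=-2349566.0797, Z=5569595.1390 m
→ Helmert⁻¹: X=1986086.9295, Y=-2349303.4694, Z=5569875.0329
→ Helmert⁻¹: X=1986208.9144, Y=-2349083.9260, Z=5570451.9759
→ geod (Bowring, a=6378206.400): φ=61.25502700°, λ=-49.78464900°, h=1806.0220 m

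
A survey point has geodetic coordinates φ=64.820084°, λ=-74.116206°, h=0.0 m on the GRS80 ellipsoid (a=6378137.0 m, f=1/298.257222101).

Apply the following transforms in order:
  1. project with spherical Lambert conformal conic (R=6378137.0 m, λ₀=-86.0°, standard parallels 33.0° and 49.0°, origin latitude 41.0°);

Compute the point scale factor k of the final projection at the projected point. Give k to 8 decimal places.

1.09848867

start: φ=64.820084°, λ=-74.116206°, h=0.000 m
→ into lcc (λ₀=-86.0°): φ=64.82008400°, λ−λ₀=11.88379400°
scale k = 1.09848867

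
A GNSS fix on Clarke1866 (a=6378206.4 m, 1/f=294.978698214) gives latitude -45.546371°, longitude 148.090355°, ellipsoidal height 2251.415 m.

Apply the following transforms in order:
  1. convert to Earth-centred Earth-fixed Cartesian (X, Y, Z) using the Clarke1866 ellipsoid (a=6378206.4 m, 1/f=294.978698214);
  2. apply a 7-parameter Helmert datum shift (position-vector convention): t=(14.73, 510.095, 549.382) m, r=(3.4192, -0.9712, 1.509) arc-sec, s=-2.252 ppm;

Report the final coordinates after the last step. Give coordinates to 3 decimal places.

X=-3799707.721 m, Y=2366566.391 m, Z=-4530902.774 m

start: φ=-45.546371°, λ=148.090355°, h=2251.415 m
→ ECEF (a=6378206.400, f=1/294.978698214): X=-3799735.0347, Y=2366014.3051, Z=-4531483.6901
→ Helmert 7p (PV): X=-3799707.7205, Y=2366566.3907, Z=-4530902.7735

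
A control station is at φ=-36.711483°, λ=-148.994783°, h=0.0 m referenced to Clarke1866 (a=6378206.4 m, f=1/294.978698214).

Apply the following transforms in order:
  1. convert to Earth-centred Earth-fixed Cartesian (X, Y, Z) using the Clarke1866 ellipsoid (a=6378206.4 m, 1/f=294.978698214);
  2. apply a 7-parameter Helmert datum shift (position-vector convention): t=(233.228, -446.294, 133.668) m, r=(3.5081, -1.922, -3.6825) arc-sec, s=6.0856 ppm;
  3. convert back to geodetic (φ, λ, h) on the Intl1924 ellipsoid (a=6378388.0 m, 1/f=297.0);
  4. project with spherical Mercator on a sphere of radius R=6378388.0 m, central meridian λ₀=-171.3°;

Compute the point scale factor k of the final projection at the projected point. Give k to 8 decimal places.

1.24739483

start: φ=-36.711483°, λ=-148.994783°, h=0.000 m
→ ECEF (a=6378206.400, f=1/294.978698214): X=-4387874.8701, Y=-2637045.0180, Z=-3791582.0689
→ Helmert 7p (PV): X=-4387680.0945, Y=-2637364.5349, Z=-3791557.2124
→ geod (Bowring, a=6378388.000): φ=-36.71005160°, λ=-148.99059497°, h=-250.5899 m
→ into merc (λ₀=-171.3°): φ=-36.71005160°, λ−λ₀=22.30940503°
scale k = 1.24739483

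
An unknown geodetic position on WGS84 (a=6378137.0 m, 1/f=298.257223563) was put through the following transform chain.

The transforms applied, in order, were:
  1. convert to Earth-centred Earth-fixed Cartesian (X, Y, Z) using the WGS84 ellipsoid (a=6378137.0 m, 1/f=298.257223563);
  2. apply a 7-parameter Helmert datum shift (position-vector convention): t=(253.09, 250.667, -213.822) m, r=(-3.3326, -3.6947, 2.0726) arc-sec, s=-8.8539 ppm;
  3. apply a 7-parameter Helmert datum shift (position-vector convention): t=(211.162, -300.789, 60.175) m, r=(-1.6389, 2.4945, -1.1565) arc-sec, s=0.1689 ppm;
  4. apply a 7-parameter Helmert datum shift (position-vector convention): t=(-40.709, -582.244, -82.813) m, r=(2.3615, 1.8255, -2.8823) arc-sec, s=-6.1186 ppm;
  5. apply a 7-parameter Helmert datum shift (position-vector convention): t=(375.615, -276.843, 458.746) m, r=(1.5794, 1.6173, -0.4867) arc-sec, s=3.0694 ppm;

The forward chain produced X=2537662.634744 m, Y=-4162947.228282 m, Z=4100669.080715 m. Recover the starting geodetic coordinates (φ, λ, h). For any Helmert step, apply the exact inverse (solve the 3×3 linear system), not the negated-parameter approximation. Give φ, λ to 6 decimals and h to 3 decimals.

start: X=2537662.6347, Y=-4162947.2283, Z=4100669.0807 m
→ Helmert⁻¹: X=2537256.9043, Y=-4162620.2253, Z=4100249.5177
→ Helmert⁻¹: X=2537335.0068, Y=-4161981.0459, Z=4100427.5253
→ Helmert⁻¹: X=2537097.1619, Y=-4161697.9087, Z=4100364.2733
→ Helmert⁻¹: X=2536898.1613, Y=-4162077.1683, Z=4100501.7135
→ geod (Bowring, a=6378137.000): φ=40.26191900°, λ=-58.63656700°, h=433.6750 m

φ=40.261919°, λ=-58.636567°, h=433.675 m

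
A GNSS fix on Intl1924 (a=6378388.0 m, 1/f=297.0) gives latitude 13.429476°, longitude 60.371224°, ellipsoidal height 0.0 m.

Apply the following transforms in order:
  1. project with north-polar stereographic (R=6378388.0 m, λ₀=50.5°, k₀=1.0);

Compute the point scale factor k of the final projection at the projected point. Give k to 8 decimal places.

1.62304948

start: φ=13.429476°, λ=60.371224°, h=0.000 m
→ into stereo (λ₀=50.5°): φ=13.42947600°, λ−λ₀=9.87122400°
scale k = 1.62304948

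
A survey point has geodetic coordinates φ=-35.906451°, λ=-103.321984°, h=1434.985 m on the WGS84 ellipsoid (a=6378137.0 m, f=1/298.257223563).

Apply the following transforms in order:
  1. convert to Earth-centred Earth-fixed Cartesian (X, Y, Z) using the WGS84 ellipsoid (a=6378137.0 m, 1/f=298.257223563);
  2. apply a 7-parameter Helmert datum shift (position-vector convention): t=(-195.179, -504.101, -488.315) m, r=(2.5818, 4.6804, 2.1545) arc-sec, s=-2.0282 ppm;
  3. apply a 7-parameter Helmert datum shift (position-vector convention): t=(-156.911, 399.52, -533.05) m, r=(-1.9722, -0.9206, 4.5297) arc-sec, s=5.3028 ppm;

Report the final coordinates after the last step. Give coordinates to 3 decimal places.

start: φ=-35.906451°, λ=-103.321984°, h=1434.985 m
→ ECEF (a=6378137.000, f=1/298.257223563): X=-1192037.6726, Y=-5034045.8976, Z=-3720630.6506
→ Helmert 7p (PV): X=-1192262.2773, Y=-5034505.6690, Z=-3721147.3813
→ Helmert 7p (PV): X=-1192298.3410, Y=-5034194.6088, Z=-3721657.3474

X=-1192298.341 m, Y=-5034194.609 m, Z=-3721657.347 m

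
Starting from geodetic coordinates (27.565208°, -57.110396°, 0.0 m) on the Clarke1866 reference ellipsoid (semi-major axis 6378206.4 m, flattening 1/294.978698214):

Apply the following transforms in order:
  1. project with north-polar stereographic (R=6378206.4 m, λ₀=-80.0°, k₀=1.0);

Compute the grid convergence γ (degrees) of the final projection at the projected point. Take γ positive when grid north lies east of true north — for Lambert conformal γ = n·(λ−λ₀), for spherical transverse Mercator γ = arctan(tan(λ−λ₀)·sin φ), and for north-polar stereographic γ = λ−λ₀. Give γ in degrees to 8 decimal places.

22.88960400

start: φ=27.565208°, λ=-57.110396°, h=0.000 m
→ into stereo (λ₀=-80.0°): φ=27.56520800°, λ−λ₀=22.88960400°
convergence γ = 22.88960400°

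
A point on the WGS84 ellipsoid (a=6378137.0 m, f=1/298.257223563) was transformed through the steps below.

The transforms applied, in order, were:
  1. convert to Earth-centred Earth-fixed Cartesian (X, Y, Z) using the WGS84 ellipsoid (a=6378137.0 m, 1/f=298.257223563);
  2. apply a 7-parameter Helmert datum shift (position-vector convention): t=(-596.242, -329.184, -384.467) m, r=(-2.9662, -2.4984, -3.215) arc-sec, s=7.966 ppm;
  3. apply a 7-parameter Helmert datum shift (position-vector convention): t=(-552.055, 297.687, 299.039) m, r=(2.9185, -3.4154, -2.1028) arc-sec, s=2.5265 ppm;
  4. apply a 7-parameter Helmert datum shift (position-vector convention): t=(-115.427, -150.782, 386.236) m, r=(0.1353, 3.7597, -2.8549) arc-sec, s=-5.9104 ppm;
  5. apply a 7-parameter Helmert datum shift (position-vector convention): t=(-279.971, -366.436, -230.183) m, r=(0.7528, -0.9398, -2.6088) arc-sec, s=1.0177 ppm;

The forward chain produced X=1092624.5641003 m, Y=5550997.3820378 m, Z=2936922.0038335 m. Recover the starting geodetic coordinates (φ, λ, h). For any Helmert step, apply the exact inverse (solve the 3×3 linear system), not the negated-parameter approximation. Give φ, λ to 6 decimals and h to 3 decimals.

start: X=1092624.5641, Y=5550997.3820, Z=2936922.0038 m
→ Helmert⁻¹: X=1092846.5923, Y=5551382.7101, Z=2937123.9576
→ Helmert⁻¹: X=1092838.1099, Y=5551583.3564, Z=2936771.3572
→ Helmert⁻¹: X=1093379.4299, Y=5551324.3382, Z=2936368.2474
→ Helmert⁻¹: X=1093915.9984, Y=5551584.1160, Z=2936795.9051
→ geod (Bowring, a=6378137.000): φ=27.58789900°, λ=78.85291600°, h=1488.5030 m

φ=27.587899°, λ=78.852916°, h=1488.503 m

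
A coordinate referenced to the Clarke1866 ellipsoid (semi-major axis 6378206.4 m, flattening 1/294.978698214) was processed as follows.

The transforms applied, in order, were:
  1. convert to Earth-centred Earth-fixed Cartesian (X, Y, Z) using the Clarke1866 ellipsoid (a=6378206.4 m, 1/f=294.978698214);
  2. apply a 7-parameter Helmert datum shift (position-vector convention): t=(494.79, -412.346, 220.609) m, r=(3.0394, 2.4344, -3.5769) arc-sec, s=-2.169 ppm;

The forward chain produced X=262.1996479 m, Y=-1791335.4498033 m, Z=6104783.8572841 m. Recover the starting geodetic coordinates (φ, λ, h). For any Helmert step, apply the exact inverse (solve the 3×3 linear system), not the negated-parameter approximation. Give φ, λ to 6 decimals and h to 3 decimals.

φ=73.755253°, λ=-90.008753°, h=3571.701 m

start: X=262.1996, Y=-1791335.4498, Z=6104783.8573 m
→ Helmert⁻¹: X=-273.5838, Y=-1790837.0391, Z=6104602.8746
→ geod (Bowring, a=6378206.400): φ=73.75525300°, λ=-90.00875300°, h=3571.7010 m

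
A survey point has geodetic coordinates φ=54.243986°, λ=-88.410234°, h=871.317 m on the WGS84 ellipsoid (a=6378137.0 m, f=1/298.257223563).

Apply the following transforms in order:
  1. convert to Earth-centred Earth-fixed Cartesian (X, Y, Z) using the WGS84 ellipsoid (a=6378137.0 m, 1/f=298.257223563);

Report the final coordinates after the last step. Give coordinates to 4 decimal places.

X=103640.4053 m, Y=-3734281.5531 m, Z=5153366.8169 m

start: φ=54.243986°, λ=-88.410234°, h=871.317 m
→ ECEF (a=6378137.000, f=1/298.257223563): X=103640.4053, Y=-3734281.5531, Z=5153366.8169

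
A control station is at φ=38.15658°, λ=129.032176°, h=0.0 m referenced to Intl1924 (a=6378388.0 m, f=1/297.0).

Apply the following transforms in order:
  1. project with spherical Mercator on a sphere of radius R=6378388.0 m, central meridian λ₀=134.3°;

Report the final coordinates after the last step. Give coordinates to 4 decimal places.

E=-586434.5624 m, N=4601750.0770 m

start: φ=38.156580°, λ=129.032176°, h=0.000 m
→ merc (R=6378388.0, λ₀=134.3°): E=-586434.5624, N=4601750.0770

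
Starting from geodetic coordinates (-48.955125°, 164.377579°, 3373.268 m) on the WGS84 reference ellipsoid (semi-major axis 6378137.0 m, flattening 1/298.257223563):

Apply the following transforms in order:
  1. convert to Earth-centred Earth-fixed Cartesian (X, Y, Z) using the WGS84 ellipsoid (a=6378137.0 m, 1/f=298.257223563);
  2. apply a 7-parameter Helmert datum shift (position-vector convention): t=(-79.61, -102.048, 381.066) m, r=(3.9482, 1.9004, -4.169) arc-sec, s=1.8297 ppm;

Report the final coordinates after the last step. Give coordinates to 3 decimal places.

start: φ=-48.955125°, λ=164.377579°, h=3373.268 m
→ ECEF (a=6378137.000, f=1/298.257223563): X=-4043314.1429, Y=1130619.3538, Z=-4789827.3024
→ Helmert 7p (PV): X=-4043422.4296, Y=1130692.7819, Z=-4789396.1059

X=-4043422.430 m, Y=1130692.782 m, Z=-4789396.106 m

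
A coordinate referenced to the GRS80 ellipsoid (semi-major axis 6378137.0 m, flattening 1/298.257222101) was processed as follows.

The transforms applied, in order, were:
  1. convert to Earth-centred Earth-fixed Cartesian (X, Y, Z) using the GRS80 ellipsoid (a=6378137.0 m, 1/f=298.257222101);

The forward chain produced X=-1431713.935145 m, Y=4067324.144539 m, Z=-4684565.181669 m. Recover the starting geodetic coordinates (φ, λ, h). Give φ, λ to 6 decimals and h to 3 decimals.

start: X=-1431713.9351, Y=4067324.1445, Z=-4684565.1817 m
→ geod (Bowring, a=6378137.000): φ=-47.56339000°, λ=109.39226700°, h=418.5530 m

φ=-47.563390°, λ=109.392267°, h=418.553 m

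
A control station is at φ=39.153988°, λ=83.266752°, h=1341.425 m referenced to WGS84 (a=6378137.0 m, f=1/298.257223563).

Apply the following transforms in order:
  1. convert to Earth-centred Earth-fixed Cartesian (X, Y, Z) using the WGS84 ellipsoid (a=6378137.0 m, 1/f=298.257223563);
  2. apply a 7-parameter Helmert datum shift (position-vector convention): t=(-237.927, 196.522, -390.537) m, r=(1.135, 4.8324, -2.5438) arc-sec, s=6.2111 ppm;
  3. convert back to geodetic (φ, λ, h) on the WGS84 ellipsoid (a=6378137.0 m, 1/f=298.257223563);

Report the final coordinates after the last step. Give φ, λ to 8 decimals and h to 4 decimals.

start: φ=39.153988°, λ=83.266752°, h=1341.425 m
→ ECEF (a=6378137.000, f=1/298.257223563): X=580793.9250, Y=4919425.2917, Z=4006435.0608
→ Helmert 7p (PV): X=580714.1394, Y=4919623.1599, Z=4006082.8712
→ geod (Bowring, a=6378137.000): φ=39.15046430°, λ=83.26793677°, h=1264.1878 m

φ=39.15046430°, λ=83.26793677°, h=1264.1878 m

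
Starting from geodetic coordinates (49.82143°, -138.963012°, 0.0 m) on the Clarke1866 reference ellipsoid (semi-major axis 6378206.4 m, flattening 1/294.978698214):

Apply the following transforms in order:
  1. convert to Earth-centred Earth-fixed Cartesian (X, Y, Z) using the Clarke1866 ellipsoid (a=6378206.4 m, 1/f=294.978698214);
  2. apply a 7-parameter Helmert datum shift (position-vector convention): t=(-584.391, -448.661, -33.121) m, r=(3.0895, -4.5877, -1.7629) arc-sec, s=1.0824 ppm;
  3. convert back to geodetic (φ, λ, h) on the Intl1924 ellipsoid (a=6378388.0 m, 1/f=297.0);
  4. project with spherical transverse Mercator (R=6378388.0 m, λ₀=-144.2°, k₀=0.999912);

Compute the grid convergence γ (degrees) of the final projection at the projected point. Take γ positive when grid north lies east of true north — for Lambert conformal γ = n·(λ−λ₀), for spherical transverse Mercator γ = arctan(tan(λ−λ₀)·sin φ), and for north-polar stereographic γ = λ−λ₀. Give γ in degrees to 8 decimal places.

start: φ=49.821430°, λ=-138.963012°, h=0.000 m
→ ECEF (a=6378206.400, f=1/294.978698214): X=-3110066.9670, Y=-2707066.8594, Z=4849794.0365
→ Helmert 7p (PV): X=-3110785.7293, Y=-2707564.5113, Z=4849656.4440
→ geod (Bowring, a=6378388.000): φ=49.81336414°, λ=-138.96435308°, h=188.4916 m
→ into tm (λ₀=-144.2°): φ=49.81336414°, λ−λ₀=5.23564692°
convergence γ = 4.00439195°

4.00439195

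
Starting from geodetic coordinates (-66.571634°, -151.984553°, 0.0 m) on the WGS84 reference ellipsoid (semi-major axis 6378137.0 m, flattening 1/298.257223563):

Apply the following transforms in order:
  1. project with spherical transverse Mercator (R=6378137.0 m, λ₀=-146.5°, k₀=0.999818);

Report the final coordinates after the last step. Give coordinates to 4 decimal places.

start: φ=-66.571634°, λ=-151.984553°, h=0.000 m
→ tm (R=6378137.0, λ₀=-146.5°): E=-242453.2064, N=-7420029.9152

E=-242453.2064 m, N=-7420029.9152 m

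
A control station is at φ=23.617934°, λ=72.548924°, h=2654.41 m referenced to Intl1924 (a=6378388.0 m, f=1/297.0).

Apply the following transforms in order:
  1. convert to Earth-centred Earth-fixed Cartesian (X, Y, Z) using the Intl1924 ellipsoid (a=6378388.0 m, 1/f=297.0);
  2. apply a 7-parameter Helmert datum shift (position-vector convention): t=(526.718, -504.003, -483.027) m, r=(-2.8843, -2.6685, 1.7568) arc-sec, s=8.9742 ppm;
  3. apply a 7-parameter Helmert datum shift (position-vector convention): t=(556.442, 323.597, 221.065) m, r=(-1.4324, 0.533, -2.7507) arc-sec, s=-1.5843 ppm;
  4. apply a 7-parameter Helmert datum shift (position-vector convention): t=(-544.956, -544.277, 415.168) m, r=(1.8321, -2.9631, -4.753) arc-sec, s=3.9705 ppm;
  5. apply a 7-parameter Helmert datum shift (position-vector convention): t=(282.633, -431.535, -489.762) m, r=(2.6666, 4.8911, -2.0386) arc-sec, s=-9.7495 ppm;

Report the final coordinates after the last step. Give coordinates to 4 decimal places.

X=1755307.5570 m, Y=5579247.2063 m, Z=2540339.8733 m

start: φ=23.617934°, λ=72.548924°, h=2654.410 m
→ ECEF (a=6378388.000, f=1/297.0): X=1754275.8257, Y=5580462.9248, Z=2540665.6580
→ Helmert 7p (PV): X=1754737.8870, Y=5580059.4713, Z=2540150.0922
→ Helmert 7p (PV): X=1755372.5271, Y=5580368.4671, Z=2540323.8480
→ Helmert 7p (PV): X=1754926.6376, Y=5579783.3334, Z=2540823.8858
→ Helmert 7p (PV): X=1755307.5570, Y=5579247.2063, Z=2540339.8733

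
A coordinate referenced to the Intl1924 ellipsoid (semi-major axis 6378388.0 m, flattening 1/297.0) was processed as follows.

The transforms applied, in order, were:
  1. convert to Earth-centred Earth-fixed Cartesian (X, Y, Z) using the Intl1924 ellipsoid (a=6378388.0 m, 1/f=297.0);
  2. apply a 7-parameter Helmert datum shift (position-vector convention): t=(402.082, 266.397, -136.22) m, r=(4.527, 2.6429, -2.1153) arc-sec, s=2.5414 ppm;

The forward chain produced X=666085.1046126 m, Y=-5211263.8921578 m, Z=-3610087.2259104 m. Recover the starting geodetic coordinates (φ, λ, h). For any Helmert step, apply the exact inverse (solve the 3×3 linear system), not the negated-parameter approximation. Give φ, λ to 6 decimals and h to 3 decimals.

start: X=666085.1046, Y=-5211263.8922, Z=-3610087.2259 m
→ Helmert⁻¹: X=665781.0302, Y=-5211589.4434, Z=-3609818.9194
→ geod (Bowring, a=6378388.000): φ=-34.67224300°, λ=-82.71989200°, h=3059.6110 m

φ=-34.672243°, λ=-82.719892°, h=3059.611 m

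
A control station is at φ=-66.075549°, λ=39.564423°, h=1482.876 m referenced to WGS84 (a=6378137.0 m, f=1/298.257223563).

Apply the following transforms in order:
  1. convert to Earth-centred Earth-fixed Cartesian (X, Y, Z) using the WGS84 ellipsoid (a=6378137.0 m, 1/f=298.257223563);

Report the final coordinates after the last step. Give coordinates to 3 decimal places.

start: φ=-66.075549°, λ=39.564423°, h=1482.876 m
→ ECEF (a=6378137.000, f=1/298.257223563): X=2000047.9343, Y=1652492.7880, Z=-5808724.4300

X=2000047.934 m, Y=1652492.788 m, Z=-5808724.430 m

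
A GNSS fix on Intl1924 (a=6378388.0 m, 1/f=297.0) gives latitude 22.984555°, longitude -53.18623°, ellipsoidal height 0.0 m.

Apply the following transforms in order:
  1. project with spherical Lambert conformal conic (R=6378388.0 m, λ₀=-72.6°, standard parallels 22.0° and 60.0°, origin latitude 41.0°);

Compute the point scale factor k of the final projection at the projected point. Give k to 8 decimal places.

0.99468816

start: φ=22.984555°, λ=-53.186230°, h=0.000 m
→ into lcc (λ₀=-72.6°): φ=22.98455500°, λ−λ₀=19.41377000°
scale k = 0.99468816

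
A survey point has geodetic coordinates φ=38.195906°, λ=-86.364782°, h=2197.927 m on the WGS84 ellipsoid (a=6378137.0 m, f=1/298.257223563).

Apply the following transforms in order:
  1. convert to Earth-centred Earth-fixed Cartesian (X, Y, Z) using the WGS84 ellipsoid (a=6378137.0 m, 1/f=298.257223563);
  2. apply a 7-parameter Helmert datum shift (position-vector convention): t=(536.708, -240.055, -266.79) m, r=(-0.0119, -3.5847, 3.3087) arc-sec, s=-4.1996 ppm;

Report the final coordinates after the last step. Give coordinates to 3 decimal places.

X=318882.356 m, Y=-5010851.372 m, Z=3923638.175 m

start: φ=38.195906°, λ=-86.364782°, h=2197.927 m
→ ECEF (a=6378137.000, f=1/298.257223563): X=318334.8031, Y=-5010637.6926, Z=3923915.6226
→ Helmert 7p (PV): X=318882.3557, Y=-5010851.3722, Z=3923638.1752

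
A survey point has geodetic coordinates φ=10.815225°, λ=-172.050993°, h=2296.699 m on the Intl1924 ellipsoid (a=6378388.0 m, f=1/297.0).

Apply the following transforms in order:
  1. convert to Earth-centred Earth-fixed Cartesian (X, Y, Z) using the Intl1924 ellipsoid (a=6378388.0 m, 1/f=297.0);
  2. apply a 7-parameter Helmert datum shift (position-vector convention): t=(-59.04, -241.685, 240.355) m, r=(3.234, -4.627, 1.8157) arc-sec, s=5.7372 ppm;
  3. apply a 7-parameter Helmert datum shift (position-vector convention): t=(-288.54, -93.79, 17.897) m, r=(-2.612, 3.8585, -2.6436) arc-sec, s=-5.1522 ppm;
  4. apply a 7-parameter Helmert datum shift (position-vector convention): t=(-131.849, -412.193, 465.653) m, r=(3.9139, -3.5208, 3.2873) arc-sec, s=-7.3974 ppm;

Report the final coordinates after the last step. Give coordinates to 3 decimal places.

X=-6208313.768 m, Y=-867666.686 m, Z=1189948.824 m

start: φ=10.815225°, λ=-172.050993°, h=2296.699 m
→ ECEF (a=6378388.000, f=1/297.0): X=-6207862.2338, Y=-866824.7445, Z=1189381.1858
→ Helmert 7p (PV): X=-6207975.9398, Y=-867144.6976, Z=1189475.5160
→ Helmert 7p (PV): X=-6208221.3580, Y=-867139.3929, Z=1189614.3946
→ Helmert 7p (PV): X=-6208313.7683, Y=-867666.6857, Z=1189948.8243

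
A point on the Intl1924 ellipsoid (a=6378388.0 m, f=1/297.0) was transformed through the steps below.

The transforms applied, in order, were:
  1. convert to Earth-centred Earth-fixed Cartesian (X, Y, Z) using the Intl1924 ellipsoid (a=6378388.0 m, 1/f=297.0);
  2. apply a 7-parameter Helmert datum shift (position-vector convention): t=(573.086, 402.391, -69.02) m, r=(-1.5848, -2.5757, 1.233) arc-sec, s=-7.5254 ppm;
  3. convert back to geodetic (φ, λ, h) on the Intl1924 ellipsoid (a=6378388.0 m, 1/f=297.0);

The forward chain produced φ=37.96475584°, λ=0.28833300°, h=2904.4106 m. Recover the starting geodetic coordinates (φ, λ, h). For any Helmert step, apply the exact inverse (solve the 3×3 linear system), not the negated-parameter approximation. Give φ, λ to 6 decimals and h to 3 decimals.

start: φ=37.964756°, λ=0.288333°, h=2904.411 m
→ ECEF (a=6378388.000, f=1/297.0): X=5037288.0000, Y=25349.6618, Z=3904210.6496
→ Helmert⁻¹: X=5036801.7200, Y=24887.3522, Z=3904246.3460
→ geod (Bowring, a=6378388.000): φ=37.96771600°, λ=0.28310200°, h=2541.1880 m

φ=37.967716°, λ=0.283102°, h=2541.188 m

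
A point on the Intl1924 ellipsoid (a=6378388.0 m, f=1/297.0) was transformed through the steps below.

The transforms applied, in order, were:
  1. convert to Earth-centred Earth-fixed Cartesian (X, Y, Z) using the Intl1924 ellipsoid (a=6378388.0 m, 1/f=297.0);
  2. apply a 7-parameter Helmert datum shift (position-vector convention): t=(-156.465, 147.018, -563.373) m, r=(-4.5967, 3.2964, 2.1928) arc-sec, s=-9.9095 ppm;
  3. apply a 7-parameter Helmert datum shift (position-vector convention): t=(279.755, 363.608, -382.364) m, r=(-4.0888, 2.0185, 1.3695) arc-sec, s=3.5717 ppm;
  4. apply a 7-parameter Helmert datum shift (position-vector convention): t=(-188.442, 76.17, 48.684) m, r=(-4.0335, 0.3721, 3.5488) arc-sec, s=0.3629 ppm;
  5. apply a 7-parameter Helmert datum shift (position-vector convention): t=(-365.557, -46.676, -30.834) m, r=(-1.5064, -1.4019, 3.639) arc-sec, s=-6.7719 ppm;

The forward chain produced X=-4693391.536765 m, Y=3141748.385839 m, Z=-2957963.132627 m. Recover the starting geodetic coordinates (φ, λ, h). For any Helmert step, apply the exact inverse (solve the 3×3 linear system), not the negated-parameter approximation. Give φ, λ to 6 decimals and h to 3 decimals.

start: X=-4693391.5368, Y=3141748.3858, Z=-2957963.1326 m
→ Helmert⁻¹: X=-4693022.4334, Y=3141920.7362, Z=-2957897.4868
→ Helmert⁻¹: X=-4692772.8944, Y=3141982.0069, Z=-2957892.1217
→ Helmert⁻¹: X=-4692986.0860, Y=3141696.9636, Z=-2957482.8418
→ Helmert⁻¹: X=-4692795.4695, Y=3141696.8632, Z=-2956953.7540
→ geod (Bowring, a=6378388.000): φ=-27.79565700°, λ=146.19878500°, h=901.4270 m

φ=-27.795657°, λ=146.198785°, h=901.427 m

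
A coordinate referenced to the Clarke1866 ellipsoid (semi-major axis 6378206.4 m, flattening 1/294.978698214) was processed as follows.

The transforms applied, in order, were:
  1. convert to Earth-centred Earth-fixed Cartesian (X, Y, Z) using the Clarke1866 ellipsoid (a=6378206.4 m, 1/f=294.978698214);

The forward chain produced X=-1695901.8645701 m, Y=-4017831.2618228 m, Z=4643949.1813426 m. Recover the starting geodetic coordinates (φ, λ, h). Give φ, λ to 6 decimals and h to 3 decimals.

start: X=-1695901.8646, Y=-4017831.2618, Z=4643949.1813 m
→ geod (Bowring, a=6378206.400): φ=46.99319900°, λ=-112.88430900°, h=3971.3350 m

φ=46.993199°, λ=-112.884309°, h=3971.335 m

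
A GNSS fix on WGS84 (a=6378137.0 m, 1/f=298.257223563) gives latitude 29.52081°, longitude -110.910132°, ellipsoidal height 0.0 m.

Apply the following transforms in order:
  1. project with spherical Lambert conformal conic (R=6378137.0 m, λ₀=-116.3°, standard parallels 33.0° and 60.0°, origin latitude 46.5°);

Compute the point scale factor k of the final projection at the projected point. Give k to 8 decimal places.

1.01527481

start: φ=29.520810°, λ=-110.910132°, h=0.000 m
→ into lcc (λ₀=-116.3°): φ=29.52081000°, λ−λ₀=5.38986800°
scale k = 1.01527481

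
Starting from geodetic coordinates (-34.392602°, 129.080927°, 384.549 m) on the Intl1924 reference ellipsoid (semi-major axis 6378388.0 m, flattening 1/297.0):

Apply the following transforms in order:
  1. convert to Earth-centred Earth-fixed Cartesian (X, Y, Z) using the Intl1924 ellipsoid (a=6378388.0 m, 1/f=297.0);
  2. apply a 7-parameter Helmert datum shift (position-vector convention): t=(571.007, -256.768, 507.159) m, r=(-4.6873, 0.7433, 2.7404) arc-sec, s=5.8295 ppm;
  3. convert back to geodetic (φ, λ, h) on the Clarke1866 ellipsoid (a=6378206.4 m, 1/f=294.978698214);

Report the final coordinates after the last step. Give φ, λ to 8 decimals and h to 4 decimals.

φ=-34.39378908°, λ=129.07929559°, h=-97.7381 m

start: φ=-34.392602°, λ=129.080927°, h=384.549 m
→ ECEF (a=6378388.000, f=1/297.0): X=-3321877.9031, Y=4090351.1294, Z=-3582739.5871
→ Helmert 7p (PV): X=-3321393.5159, Y=4089992.6548, Z=-3582334.2953
→ geod (Bowring, a=6378206.400): φ=-34.39378908°, λ=129.07929559°, h=-97.7381 m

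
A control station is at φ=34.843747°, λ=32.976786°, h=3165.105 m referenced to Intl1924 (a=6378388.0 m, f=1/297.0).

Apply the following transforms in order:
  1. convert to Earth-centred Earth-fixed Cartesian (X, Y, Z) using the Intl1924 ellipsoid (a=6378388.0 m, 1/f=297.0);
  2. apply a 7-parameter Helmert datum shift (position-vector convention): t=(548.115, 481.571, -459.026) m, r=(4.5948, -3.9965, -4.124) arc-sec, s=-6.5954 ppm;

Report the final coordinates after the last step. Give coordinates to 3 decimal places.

X=4398961.863 m, Y=2854151.761 m, Z=3625184.090 m

start: φ=34.843747°, λ=32.976786°, h=3165.105 m
→ ECEF (a=6378388.000, f=1/297.0): X=4398455.9445, Y=2853857.7157, Z=3625518.2326
→ Helmert 7p (PV): X=4398961.8627, Y=2854151.7612, Z=3625184.0897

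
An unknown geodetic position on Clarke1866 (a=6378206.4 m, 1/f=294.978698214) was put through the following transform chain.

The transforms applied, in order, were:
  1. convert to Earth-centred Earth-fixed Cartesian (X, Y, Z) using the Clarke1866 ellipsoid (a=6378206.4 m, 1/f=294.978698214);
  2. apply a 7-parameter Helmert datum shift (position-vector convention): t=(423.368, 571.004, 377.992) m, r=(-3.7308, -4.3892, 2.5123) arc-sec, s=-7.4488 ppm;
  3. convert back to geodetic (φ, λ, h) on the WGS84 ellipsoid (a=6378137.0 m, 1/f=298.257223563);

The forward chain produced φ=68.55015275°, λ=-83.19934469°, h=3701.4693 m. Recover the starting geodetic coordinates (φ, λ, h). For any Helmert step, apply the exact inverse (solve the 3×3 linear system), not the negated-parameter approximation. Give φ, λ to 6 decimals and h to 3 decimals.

φ=68.544890°, λ=-83.209236°, h=3722.399 m

start: φ=68.550153°, λ=-83.199345°, h=3701.469 m
→ ECEF (a=6378137.000, f=1/298.257223563): X=277156.4867, Y=-2324078.0365, Z=5917251.8569
→ Helmert⁻¹: X=276832.7720, Y=-2324776.7493, Z=5916869.9987
→ geod (Bowring, a=6378206.400): φ=68.54489000°, λ=-83.20923600°, h=3722.3990 m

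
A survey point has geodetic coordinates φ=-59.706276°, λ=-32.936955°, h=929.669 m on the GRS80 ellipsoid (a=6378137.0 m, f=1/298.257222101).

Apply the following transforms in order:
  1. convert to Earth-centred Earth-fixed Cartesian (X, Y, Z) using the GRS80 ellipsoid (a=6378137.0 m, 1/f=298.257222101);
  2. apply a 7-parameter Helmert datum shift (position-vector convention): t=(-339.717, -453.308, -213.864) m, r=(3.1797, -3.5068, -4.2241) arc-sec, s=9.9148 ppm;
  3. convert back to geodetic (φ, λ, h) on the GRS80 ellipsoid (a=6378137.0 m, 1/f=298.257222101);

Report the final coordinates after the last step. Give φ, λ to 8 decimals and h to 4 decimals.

φ=-59.70720545°, λ=-32.94600531°, h=1157.8376 m

start: φ=-59.706276°, λ=-32.936955°, h=929.669 m
→ ECEF (a=6378137.000, f=1/298.257222101): X=2707374.7068, Y=-1753957.3231, Z=-5484845.4248
→ Helmert 7p (PV): X=2707119.1644, Y=-1754398.9131, Z=-5485094.6788
→ geod (Bowring, a=6378137.000): φ=-59.70720545°, λ=-32.94600531°, h=1157.8376 m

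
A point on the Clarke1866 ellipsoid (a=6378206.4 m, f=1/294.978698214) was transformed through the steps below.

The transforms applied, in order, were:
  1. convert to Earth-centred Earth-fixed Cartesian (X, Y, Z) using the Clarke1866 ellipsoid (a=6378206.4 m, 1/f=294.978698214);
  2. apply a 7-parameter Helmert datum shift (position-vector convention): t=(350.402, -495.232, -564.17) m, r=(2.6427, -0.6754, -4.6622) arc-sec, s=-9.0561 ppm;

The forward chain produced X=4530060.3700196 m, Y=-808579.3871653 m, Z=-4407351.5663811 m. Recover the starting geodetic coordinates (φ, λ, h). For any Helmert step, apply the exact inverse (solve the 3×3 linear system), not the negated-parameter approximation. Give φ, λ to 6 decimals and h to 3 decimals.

start: X=4530060.3700, Y=-808579.3872, Z=-4407351.5664 m
→ Helmert⁻¹: X=4529754.8243, Y=-808045.5484, Z=-4406831.7846
→ geod (Bowring, a=6378206.400): φ=-43.95783100°, λ=-10.11438400°, h=3333.9670 m

φ=-43.957831°, λ=-10.114384°, h=3333.967 m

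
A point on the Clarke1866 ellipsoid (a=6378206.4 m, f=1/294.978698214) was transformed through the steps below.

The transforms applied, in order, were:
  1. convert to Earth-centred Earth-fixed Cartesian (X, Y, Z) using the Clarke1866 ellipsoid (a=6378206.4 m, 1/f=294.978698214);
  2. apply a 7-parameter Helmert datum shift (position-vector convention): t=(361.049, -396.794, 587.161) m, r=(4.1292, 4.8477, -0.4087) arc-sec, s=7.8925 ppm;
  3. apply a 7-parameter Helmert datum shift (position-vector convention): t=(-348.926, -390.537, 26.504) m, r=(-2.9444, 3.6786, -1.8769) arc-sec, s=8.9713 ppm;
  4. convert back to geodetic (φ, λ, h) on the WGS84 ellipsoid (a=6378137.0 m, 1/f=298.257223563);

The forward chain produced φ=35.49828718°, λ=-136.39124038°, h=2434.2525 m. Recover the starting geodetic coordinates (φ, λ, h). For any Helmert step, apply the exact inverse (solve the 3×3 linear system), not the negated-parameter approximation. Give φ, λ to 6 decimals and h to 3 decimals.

φ=35.497117°, λ=-136.398305°, h=1545.620 m

start: φ=35.498287°, λ=-136.391240°, h=2434.252 m
→ ECEF (a=6378137.000, f=1/298.257223563): X=-3765509.8577, Y=-3586944.4857, Z=3684426.7834
→ Helmert⁻¹: X=-3765160.2236, Y=-3586608.6260, Z=3684248.8783
→ Helmert⁻¹: X=-3765571.0213, Y=-3586117.2472, Z=3683615.9348
→ geod (Bowring, a=6378206.400): φ=35.49711700°, λ=-136.39830500°, h=1545.6200 m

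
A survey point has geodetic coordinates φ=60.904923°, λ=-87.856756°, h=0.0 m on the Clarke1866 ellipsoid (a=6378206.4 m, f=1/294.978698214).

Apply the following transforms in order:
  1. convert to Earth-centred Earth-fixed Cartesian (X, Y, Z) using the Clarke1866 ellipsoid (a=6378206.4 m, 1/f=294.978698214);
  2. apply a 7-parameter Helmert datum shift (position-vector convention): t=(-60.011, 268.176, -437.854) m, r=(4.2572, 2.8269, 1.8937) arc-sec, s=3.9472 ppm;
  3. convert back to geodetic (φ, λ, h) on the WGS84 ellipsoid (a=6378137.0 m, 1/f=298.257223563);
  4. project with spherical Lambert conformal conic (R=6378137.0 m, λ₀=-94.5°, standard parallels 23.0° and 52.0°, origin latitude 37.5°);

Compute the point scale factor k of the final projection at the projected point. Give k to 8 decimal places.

1.06380235

start: φ=60.904923°, λ=-87.856756°, h=0.000 m
→ ECEF (a=6378206.400, f=1/294.978698214): X=116289.4338, Y=-3107339.0442, Z=5550002.2638
→ Helmert 7p (PV): X=116334.4743, Y=-3107196.6155, Z=5549520.5889
→ geod (Bowring, a=6378137.000): φ=60.90210599°, λ=-87.85582848°, h=-601.3906 m
→ into lcc (λ₀=-94.5°): φ=60.90210599°, λ−λ₀=6.64417152°
scale k = 1.06380235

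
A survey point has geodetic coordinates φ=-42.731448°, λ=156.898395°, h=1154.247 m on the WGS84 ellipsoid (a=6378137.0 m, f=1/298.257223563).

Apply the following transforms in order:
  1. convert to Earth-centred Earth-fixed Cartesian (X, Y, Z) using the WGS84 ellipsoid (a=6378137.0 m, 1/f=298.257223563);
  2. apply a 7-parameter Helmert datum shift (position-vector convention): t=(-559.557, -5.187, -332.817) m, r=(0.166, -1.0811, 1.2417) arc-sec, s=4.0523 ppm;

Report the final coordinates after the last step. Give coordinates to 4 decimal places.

X=-4317324.8725 m, Y=1841376.5585 m, Z=-4306789.9757 m

start: φ=-42.731448°, λ=156.898395°, h=1154.247 m
→ ECEF (a=6378137.000, f=1/298.257223563): X=-4316759.3090, Y=1841396.8045, Z=-4306418.5641
→ Helmert 7p (PV): X=-4317324.8725, Y=1841376.5585, Z=-4306789.9757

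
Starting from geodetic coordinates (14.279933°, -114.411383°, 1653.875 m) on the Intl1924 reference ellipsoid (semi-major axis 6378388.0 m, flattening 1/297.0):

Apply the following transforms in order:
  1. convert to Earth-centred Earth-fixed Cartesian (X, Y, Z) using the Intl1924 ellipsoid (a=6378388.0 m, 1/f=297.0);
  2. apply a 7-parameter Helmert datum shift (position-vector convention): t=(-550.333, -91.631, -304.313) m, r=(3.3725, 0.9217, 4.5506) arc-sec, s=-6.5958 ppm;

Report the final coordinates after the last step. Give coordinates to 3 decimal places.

start: φ=14.279933°, λ=-114.411383°, h=1653.875 m
→ ECEF (a=6378388.000, f=1/297.0): X=-2555829.7416, Y=-5631321.2881, Z=1563441.6365
→ Helmert 7p (PV): X=-2556231.9936, Y=-5631457.7249, Z=1563046.3587

X=-2556231.994 m, Y=-5631457.725 m, Z=1563046.359 m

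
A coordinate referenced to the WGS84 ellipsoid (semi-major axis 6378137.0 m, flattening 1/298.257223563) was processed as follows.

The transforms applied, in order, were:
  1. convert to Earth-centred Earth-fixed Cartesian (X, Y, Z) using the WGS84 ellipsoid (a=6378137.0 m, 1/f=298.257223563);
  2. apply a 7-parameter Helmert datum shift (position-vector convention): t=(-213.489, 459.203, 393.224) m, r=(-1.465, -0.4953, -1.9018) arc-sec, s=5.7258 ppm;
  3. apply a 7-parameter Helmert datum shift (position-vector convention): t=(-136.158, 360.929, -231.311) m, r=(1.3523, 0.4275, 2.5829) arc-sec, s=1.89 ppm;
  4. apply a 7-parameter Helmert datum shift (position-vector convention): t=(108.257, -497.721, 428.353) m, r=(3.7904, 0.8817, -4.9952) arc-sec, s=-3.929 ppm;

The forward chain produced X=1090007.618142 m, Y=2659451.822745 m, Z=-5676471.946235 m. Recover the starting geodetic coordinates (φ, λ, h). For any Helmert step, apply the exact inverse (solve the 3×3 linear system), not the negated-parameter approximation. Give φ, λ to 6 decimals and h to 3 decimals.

φ=-63.305240°, λ=67.706281°, h=1948.549 m

start: X=1090007.6181, Y=2659451.8227, Z=-5676471.9462 m
→ Helmert⁻¹: X=1089863.4947, Y=2659882.0663, Z=-5676966.8241
→ Helmert⁻¹: X=1090042.6606, Y=2659465.2436, Z=-5676739.9607
→ Helmert⁻¹: X=1090211.7579, Y=2659041.1893, Z=-5677084.4108
→ geod (Bowring, a=6378137.000): φ=-63.30524000°, λ=67.70628100°, h=1948.5490 m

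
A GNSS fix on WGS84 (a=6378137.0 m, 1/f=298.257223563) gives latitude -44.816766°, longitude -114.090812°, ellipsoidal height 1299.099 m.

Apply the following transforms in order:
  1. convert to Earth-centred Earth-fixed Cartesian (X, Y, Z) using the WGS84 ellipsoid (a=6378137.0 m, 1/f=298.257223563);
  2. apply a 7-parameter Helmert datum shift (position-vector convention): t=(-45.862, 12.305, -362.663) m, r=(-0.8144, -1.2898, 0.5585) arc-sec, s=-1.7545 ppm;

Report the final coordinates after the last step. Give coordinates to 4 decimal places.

X=-1850256.1325 m, Y=-4138074.9889 m, Z=-4474192.4458 m

start: φ=-44.816766°, λ=-114.090812°, h=1299.099 m
→ ECEF (a=6378137.000, f=1/298.257223563): X=-1850252.6968, Y=-4138071.8801, Z=-4473842.4008
→ Helmert 7p (PV): X=-1850256.1325, Y=-4138074.9889, Z=-4474192.4458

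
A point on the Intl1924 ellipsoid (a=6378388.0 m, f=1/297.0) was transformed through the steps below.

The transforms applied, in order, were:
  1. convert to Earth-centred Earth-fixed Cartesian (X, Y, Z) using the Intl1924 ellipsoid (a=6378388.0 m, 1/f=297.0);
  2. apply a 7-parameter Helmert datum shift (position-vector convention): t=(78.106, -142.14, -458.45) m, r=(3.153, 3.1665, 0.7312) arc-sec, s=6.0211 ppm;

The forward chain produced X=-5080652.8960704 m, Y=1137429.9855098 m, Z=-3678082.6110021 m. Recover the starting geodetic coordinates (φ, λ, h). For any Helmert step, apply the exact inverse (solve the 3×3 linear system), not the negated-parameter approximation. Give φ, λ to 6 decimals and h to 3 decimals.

start: X=-5080652.8961, Y=1137429.9855, Z=-3678082.6110 m
→ Helmert⁻¹: X=-5080639.9195, Y=1137527.0688, Z=-3677697.4023
→ geod (Bowring, a=6378388.000): φ=-35.41873000°, λ=167.37992200°, h=3134.1830 m

φ=-35.418730°, λ=167.379922°, h=3134.183 m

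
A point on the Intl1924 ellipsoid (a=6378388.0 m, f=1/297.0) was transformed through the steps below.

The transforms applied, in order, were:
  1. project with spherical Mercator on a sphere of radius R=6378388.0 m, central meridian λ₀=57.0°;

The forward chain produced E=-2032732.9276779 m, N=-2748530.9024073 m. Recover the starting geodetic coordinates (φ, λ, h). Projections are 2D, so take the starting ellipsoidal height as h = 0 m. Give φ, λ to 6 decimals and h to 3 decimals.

φ=-23.959081°, λ=38.740368°, h=0.000 m

start: E=-2032732.9277, N=-2748530.9024 m
→ merc⁻¹: φ=-23.95908100°, λ=38.74036800°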